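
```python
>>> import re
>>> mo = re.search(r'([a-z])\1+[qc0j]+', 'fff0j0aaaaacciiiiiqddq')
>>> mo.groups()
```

('f',)

The match spans [0:6] → 'fff0j0'.
Captured: group 1 = 'f'.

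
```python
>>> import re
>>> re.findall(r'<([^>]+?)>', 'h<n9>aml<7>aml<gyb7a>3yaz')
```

['n9', '7', 'gyb7a']

With a single group, `findall` returns only what that group captured — 3 items.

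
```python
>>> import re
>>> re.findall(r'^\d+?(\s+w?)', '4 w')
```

The pattern matches anchored at the start of the string; then one or more of a digit (lazy); then one or more of whitespace, then optionally the literal 'w' (captured).
Walking the string: at [0:3] match '4 w', group 1 = ' w'.
`findall` collects group 1 from the one match (1 total).

[' w']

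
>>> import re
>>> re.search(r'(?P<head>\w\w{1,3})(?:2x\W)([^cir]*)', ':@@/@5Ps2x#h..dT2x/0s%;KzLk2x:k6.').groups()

The pattern matches a word character, then 1 to 3 of a word character (captured as 'head'); then the literal '2x', then a non-word character (non-capturing group); then zero or more of any character except [cir] (captured).
Unlike `match`, `search` isn't anchored — it looks for the pattern anywhere in the string.
The match spans [5:33] → '5Ps2x#h..dT2x/0s%;KzLk2x:k6.'.
Captured: group 1 = '5Ps', group 2 = 'h..dT2x/0s%;KzLk2x:k6.'.

('5Ps', 'h..dT2x/0s%;KzLk2x:k6.')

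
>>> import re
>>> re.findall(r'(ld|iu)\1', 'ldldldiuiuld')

['ld', 'iu']

After group 1 captures some text, `\1` only succeeds where that same text appears again.
Walking the string: at [0:4] match 'ldld', group 1 = 'ld'; at [6:10] match 'iuiu', group 1 = 'iu'.
`findall` collects group 1 from each match (2 total).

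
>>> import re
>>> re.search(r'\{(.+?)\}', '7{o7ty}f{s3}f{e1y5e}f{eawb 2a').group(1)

'o7ty'

The match spans [1:7] → '{o7ty}'.
Captured: group 1 = 'o7ty'.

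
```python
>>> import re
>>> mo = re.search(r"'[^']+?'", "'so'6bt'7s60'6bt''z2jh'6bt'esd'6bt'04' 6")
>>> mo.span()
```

(0, 4)

The match spans [0:4] → "'so'".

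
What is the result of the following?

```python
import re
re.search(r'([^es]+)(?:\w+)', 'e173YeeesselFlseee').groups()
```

('173Y',)

This matches one or more of any character except [es] (captured); then one or more of a word character (non-capturing group).
`search` walks the string left to right and returns the first match it finds.
The match spans [1:18] → '173YeeesselFlseee'.
Captured: group 1 = '173Y'.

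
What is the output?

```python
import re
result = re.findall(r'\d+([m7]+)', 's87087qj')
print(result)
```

['7']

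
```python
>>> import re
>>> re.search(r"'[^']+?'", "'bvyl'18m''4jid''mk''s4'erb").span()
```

(0, 6)

The match spans [0:6] → "'bvyl'".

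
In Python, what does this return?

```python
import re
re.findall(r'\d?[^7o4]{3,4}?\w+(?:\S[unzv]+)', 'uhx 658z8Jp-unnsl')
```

['uhx 658z8Jp-unn']

This matches optionally a digit; then 3 to 4 of any character except [7o4] (lazy), then one or more of a word character; then a non-whitespace character, then one or more of one of [unzv] (non-capturing group).
Walking the string: at [0:15] → 'uhx 658z8Jp-unn'.
`findall` yields the raw match text (1 of them) because the pattern has no groups.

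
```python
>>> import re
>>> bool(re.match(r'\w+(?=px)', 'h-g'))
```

False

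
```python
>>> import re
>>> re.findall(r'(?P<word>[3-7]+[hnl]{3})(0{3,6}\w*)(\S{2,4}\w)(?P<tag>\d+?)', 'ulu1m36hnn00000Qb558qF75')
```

[('36hnn', '00000Qb558', 'qF7', '5')]

Pattern: one or more of a character in [3-7], then exactly 3 of one of [hnl] (captured as 'word'); then 3 to 6 of a literal '0', then zero or more of a word character (captured); then 2 to 4 of a non-whitespace character, then a word character (captured); then one or more of a digit (lazy) (captured as 'tag').
Walking the string: at [5:24] match '36hnn00000Qb558qF75', groups = ('36hnn', '00000Qb558', 'qF7', '5').
4 groups means the one result is a tuple of 4 captured strings — 1 here.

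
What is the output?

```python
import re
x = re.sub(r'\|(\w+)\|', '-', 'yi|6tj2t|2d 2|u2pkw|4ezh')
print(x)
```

yi-2d 2-4ezh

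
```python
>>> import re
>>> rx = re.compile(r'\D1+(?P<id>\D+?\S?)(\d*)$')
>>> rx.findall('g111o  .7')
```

With the lazy modifier that quantifier settles for the fewest repetitions that let the rest of the pattern succeed (the atoms after it are unaffected and can still be greedy).
`findall` packs the 2 group values into a tuple for every match.

[('o  .', '7')]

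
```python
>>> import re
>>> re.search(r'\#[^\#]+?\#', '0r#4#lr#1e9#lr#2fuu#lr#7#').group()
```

The match spans [2:5] → '#4#'.

'#4#'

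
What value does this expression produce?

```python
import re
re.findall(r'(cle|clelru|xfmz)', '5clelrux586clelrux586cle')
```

['cle', 'cle', 'cle']

Branches in `(...|...)` are attempted left-to-right; the first branch that allows the whole pattern to succeed is taken.
Matches: at [1:4] match 'cle', group 1 = 'cle'; at [11:14] match 'cle', group 1 = 'cle'; at [21:24] match 'cle', group 1 = 'cle'.
`findall` collects group 1 from each match (3 total).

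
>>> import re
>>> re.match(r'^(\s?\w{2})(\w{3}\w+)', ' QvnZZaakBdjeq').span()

The pattern matches anchored at the start of the string; then optionally whitespace, then exactly 2 of a word character (captured); then exactly 3 of a word character, then one or more of a word character (captured).
With `match`, the pattern is implicitly anchored at the beginning.
The match spans [0:14] → ' QvnZZaakBdjeq'.
Captured: group 1 = ' Qv', group 2 = 'nZZaakBdjeq'.

(0, 14)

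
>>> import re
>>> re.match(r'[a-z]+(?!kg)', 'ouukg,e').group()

`(?!…)`/`(?<!…)` only lets a position through if the neighbouring text does NOT match; no characters are consumed.
`re.match` won't scan ahead — the pattern has to work from the very first character.
The match spans [0:5] → 'ouukg'.

'ouukg'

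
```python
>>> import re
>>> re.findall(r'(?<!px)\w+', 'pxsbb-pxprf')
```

Because the assertion is negative and zero-width, positions next to the forbidden text are skipped.
Scanning left to right: at [0:5] → 'pxsbb'; at [6:11] → 'pxprf'.
No capturing groups, so `findall` returns the 2 full match strings.

['pxsbb', 'pxprf']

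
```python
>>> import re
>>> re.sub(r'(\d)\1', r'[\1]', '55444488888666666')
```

The backreference `\1` re-matches whatever the first group consumed, character for character.
Matches: at [0:2] → '55'; at [2:4] → '44'; at [4:6] → '44'; at [6:8] → '88'; at [8:10] → '88'; ….
`\1` in the replacement pulls in group 1's text for each match.

'[5][4][4][8][8]8[6][6][6]'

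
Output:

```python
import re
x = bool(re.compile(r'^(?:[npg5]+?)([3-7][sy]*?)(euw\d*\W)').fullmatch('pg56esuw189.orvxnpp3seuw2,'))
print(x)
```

False

`re.fullmatch` requires the pattern to consume the entire string.
Here the pattern can't cover the whole string, so the call returns None, and `bool(None)` is False.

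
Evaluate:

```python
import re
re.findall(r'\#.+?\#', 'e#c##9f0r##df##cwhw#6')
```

['#c#', '#9f0r#', '#df#', '#cwhw#']

Because the quantifier is non-greedy, it stops expanding at the earliest point where the rest of the pattern can succeed.
Matches: at [1:4] → '#c#'; at [4:10] → '#9f0r#'; at [10:14] → '#df#'; at [14:20] → '#cwhw#'.
With no groups in the pattern, `findall` gives back each whole match — 4 here.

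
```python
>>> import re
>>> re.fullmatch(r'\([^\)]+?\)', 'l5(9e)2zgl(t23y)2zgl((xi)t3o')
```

`re.fullmatch` requires the pattern to consume the entire string.
Here the pattern can't cover the whole string, so the call returns None.

None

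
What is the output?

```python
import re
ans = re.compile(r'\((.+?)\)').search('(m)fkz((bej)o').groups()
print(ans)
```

('m',)

Lazy quantifiers expand one character at a time until the remainder of the pattern can match.
`re.search` tries every starting position until one works.
The match spans [0:3] → '(m)'.
Captured: group 1 = 'm'.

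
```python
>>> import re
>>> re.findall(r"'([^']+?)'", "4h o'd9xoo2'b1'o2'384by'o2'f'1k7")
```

Matches: at [4:12] match "'d9xoo2'", group 1 = 'd9xoo2'; at [14:18] match "'o2'", group 1 = 'o2'; at [23:27] match "'o2'", group 1 = 'o2'.
With a single group, `findall` returns only what that group captured — 3 items.

['d9xoo2', 'o2', 'o2']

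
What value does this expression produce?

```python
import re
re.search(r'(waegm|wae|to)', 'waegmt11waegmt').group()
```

'waegm'

`|` is ordered: at each position the engine commits to the first alternative that works.
The match spans [0:5] → 'waegm'.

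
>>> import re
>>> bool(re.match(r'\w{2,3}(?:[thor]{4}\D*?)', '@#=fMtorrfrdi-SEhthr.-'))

With `match`, the pattern is implicitly anchored at the beginning.
Here position 0 doesn't satisfy it, so the call returns None, and `bool(None)` is False.

False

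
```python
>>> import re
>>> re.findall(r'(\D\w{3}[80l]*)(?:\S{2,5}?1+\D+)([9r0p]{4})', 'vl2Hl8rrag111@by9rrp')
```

[('vl2Hl8', '9rrp')]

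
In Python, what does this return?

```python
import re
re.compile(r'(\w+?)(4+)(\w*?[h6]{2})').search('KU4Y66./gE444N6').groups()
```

('KU', '4', 'Y66')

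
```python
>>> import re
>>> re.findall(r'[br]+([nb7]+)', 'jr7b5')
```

['7b']

This matches one or more of one of [br]; then one or more of one of [nb7] (captured).
Scanning left to right: at [1:4] match 'r7b', group 1 = '7b'.
`findall` collects group 1 from the one match (1 total).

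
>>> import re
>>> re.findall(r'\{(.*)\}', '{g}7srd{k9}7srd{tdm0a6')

Matches: at [0:11] match '{g}7srd{k9}', group 1 = 'g}7srd{k9'.
Because there's exactly one group, `findall` drops the full match and keeps group 1 from the one hit.

['g}7srd{k9']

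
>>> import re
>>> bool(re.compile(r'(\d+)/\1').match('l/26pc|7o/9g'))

False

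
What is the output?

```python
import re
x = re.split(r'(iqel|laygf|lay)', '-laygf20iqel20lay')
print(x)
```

Alternation isn't longest-match — the leftmost alternative that fits at this position is chosen.
Matches to split on: at [1:6] → 'laygf'; at [8:12] → 'iqel'; at [14:17] → 'lay'.
Because the pattern has a capturing group, `split` also inserts each captured text between the pieces.

['-', 'laygf', '20', 'iqel', '20', 'lay', '']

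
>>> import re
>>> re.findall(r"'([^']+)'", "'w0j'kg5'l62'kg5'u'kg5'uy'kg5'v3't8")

['w0j', 'l62', 'u', 'uy', 'v3']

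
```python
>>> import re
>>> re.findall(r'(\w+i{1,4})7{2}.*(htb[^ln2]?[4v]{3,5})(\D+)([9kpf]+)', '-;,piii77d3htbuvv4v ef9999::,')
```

[('piii', 'htbuvv4v', ' ef', '9999')]

This matches one or more of a word character, then 1 to 4 of the literal 'i' (captured); then exactly 2 of a literal '7', then zero or more of any character; then the literal 'htb', then optionally any character except [ln2], then 3 to 5 of one of [4v] (captured); then one or more of a non-digit (captured); then one or more of one of [9kpf] (captured).
Walking the string: at [3:26] match 'piii77d3htbuvv4v ef9999', groups = ('piii', 'htbuvv4v', ' ef', '9999').
4 groups means the one result is a tuple of 4 captured strings — 1 here.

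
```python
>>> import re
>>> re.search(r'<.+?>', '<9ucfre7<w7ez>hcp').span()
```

(0, 14)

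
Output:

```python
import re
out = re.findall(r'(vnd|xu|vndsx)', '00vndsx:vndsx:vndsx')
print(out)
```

['vnd', 'vnd', 'vnd']

`|` is ordered: at each position the engine commits to the first alternative that works.
Walking the string: at [2:5] match 'vnd', group 1 = 'vnd'; at [8:11] match 'vnd', group 1 = 'vnd'; at [14:17] match 'vnd', group 1 = 'vnd'.
One capturing group, so `findall` returns just the captured substring from each match — 3 in all.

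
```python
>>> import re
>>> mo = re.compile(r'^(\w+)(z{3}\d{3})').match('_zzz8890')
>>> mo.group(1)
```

The match spans [0:7] → '_zzz889'.
Captured: group 1 = '_', group 2 = 'zzz889'.

'_'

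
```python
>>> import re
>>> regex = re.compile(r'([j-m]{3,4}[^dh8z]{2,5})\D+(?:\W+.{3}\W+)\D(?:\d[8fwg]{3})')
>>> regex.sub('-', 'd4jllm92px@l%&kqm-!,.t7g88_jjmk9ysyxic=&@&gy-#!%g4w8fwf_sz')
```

'd4-_-wf_sz'

The pattern matches 3 to 4 of a character in [j-m], then 2 to 5 of any character except [dh8z] (captured); then one or more of a non-digit; then one or more of a non-word character, then exactly 3 of any character, then one or more of a non-word character (non-capturing group); then a non-digit; then a digit, then exactly 3 of one of [8fwg] (non-capturing group).
Matches: at [2:26] → 'jllm92px@l%&kqm-!,.t7g88'; at [27:53] → 'jjmk9ysyxic=&@&gy-#!%g4w8f'.
`sub` substitutes '-' at each match site.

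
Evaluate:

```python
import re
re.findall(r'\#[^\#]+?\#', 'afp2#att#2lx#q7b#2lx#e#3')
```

No capturing groups, so `findall` returns the 3 full match strings.

['#att#', '#q7b#', '#e#']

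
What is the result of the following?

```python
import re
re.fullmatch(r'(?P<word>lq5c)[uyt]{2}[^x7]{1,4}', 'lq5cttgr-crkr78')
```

None

`re.fullmatch` requires the pattern to consume the entire string.
Here the pattern can't cover the whole string, so the call returns None.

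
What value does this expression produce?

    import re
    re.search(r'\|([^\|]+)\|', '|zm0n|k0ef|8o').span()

(0, 6)

`re.search` tries every starting position until one works.
The match spans [0:6] → '|zm0n|'.
Captured: group 1 = 'zm0n'.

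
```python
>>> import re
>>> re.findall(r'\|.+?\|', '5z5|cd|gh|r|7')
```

`findall` yields the raw match text (2 of them) because the pattern has no groups.

['|cd|', '|r|']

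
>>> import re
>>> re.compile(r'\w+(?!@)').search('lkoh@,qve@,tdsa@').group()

A negative assertion filters positions out without eating any characters.
`search` walks the string left to right and returns the first match it finds.
The match spans [0:3] → 'lko'.

'lko'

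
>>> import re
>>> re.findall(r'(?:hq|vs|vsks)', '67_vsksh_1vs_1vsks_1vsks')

Branches in `(...|...)` are attempted left-to-right; the first branch that allows the whole pattern to succeed is taken.
Matches: at [3:5] → 'vs'; at [10:12] → 'vs'; at [14:16] → 'vs'; at [20:22] → 'vs'.
No capturing groups, so `findall` returns the 4 full match strings.

['vs', 'vs', 'vs', 'vs']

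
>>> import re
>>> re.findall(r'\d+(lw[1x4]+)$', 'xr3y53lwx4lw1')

['lw1']

Pattern: one or more of a digit; then the literal 'lw', then one or more of one of [1x4] (captured); then anchored at the end.
Scanning left to right: at [9:13] match '4lw1', group 1 = 'lw1'.
Because there's exactly one group, `findall` drops the full match and keeps group 1 from the one hit.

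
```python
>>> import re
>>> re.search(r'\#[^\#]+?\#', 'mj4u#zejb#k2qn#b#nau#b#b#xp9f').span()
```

(4, 10)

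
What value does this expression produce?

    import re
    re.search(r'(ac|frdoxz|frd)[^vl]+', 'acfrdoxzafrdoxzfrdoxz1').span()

(0, 22)

`re.search` scans for the first position where the pattern succeeds.
The match spans [0:22] → 'acfrdoxzafrdoxzfrdoxz1'.
Captured: group 1 = 'ac'.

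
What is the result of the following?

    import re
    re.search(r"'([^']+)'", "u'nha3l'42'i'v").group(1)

'nha3l'

The match spans [1:8] → "'nha3l'".
Captured: group 1 = 'nha3l'.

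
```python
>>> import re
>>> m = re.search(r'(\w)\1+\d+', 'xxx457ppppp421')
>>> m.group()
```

`\1` has to match the exact text group 1 already captured.
`re.search` tries every starting position until one works.
The match spans [0:6] → 'xxx457'.
Captured: group 1 = 'x'.

'xxx457'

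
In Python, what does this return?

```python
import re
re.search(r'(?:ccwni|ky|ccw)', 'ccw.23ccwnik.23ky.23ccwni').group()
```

`re.search` tries every starting position until one works.
The match spans [0:3] → 'ccw'.

'ccw'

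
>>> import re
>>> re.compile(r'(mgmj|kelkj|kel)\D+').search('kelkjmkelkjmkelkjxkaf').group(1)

Alternation tries branches left to right and keeps the first one that lets the overall match succeed at that position.
`search` walks the string left to right and returns the first match it finds.
The match spans [0:21] → 'kelkjmkelkjmkelkjxkaf'.
Captured: group 1 = 'kelkj'.

'kelkj'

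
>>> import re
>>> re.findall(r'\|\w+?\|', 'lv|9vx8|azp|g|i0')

['|9vx8|', '|g|']

Walking the string: at [2:8] → '|9vx8|'; at [11:14] → '|g|'.
No capturing groups, so `findall` returns the 2 full match strings.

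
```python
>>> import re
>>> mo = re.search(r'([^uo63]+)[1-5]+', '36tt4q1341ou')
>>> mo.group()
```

Pattern: one or more of any character except [uo63] (captured); then one or more of a character in [1-5].
Unlike `match`, `search` isn't anchored — it looks for the pattern anywhere in the string.
The match spans [2:10] → 'tt4q1341'.
Captured: group 1 = 'tt4q1'.

'tt4q1341'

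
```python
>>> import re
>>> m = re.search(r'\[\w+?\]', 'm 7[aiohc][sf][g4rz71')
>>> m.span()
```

(3, 10)

The match spans [3:10] → '[aiohc]'.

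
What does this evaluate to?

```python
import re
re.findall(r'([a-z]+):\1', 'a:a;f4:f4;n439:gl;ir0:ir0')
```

After group 1 captures some text, `\1` only succeeds where that same text appears again.
One capturing group, so `findall` returns just the captured substring from the one match — 1 in all.

['a']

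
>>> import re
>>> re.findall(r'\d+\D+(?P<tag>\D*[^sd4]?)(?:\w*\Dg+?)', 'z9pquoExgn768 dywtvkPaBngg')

This matches one or more of a digit, then one or more of a non-digit; then zero or more of a non-digit, then optionally any character except [sd4] (captured as 'tag'); then zero or more of a word character, then a non-digit, then one or more of the literal 'g' (lazy) (non-capturing group).
Scanning left to right: at [1:9] match '9pquoExg', group 1 = ''; at [10:26] match '768 dywtvkPaBngg', group 1 = ''.
`findall` collects group 1 from each match (2 total).

['', '']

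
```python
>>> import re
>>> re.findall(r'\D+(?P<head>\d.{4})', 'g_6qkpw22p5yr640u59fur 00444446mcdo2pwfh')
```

['6qkpw', '5yr64', '59fur', '00444', '2pwfh']

The pattern matches one or more of a non-digit; then a digit, then exactly 4 of any character (captured as 'head').
Because there's exactly one group, `findall` drops the full match and keeps group 1 from each hit.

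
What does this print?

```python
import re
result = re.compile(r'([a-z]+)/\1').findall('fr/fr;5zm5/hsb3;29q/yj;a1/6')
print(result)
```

['fr']

After group 1 captures some text, `\1` only succeeds where that same text appears again.
Matches: at [0:5] match 'fr/fr', group 1 = 'fr'.
`findall` collects group 1 from the one match (1 total).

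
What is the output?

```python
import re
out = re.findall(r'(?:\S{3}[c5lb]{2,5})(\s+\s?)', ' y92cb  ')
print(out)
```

['  ']

With a single group, `findall` returns only what that group captured — 1 item.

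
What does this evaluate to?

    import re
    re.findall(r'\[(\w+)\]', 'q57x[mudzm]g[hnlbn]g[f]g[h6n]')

['mudzm', 'hnlbn', 'f', 'h6n']

Matches: at [4:11] match '[mudzm]', group 1 = 'mudzm'; at [12:19] match '[hnlbn]', group 1 = 'hnlbn'; at [20:23] match '[f]', group 1 = 'f'; at [24:29] match '[h6n]', group 1 = 'h6n'.
With a single group, `findall` returns only what that group captured — 4 items.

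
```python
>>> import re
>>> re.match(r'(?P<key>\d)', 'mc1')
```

`re.match` only tries the pattern at the start of the string.
Here position 0 doesn't satisfy it, so the call returns None.

None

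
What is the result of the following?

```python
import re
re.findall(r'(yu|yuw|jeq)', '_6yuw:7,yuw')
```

['yu', 'yu']

The regex engine tests alternatives in the order written; an earlier branch that matches wins even if a later one would match more.
Walking the string: at [2:4] match 'yu', group 1 = 'yu'; at [8:10] match 'yu', group 1 = 'yu'.
With a single group, `findall` returns only what that group captured — 2 items.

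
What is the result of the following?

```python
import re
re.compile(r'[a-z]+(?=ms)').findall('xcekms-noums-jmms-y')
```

Because the assertion is zero-width, the text it checks is not consumed and won't appear in the result.
Matches: at [0:4] → 'xcek'; at [7:10] → 'nou'; at [13:15] → 'jm'.
`findall` yields the raw match text (3 of them) because the pattern has no groups.

['xcek', 'nou', 'jm']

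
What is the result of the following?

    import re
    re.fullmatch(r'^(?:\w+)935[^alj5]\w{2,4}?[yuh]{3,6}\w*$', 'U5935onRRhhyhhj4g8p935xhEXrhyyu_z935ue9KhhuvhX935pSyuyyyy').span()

For `fullmatch`, every character of the input must be accounted for by the pattern.
The match spans [0:57] → 'U5935onRRhhyhhj4g8p935xhEXrhyyu_z935ue9KhhuvhX935pSyuyyyy'.

(0, 57)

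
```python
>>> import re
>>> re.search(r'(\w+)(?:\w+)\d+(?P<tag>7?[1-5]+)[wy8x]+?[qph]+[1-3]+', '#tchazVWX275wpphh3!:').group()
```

This matches one or more of a word character (captured); then one or more of a word character (non-capturing group); then one or more of a digit; then optionally a literal '7', then one or more of a character in [1-5] (captured as 'tag'); then one or more of one of [wy8x] (lazy), then one or more of one of [qph], then one or more of a character in [1-3].
The match spans [1:18] → 'tchazVWX275wpphh3'.

'tchazVWX275wpphh3'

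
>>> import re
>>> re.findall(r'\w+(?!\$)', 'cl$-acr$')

['c', 'ac']

Because the assertion is negative and zero-width, positions next to the forbidden text are skipped.
Walking the string: at [0:1] → 'c'; at [4:6] → 'ac'.
No capturing groups, so `findall` returns the 2 full match strings.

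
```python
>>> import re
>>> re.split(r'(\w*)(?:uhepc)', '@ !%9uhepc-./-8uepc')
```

['@ !%', '9', '-./-8uepc']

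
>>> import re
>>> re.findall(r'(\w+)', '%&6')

['6']

This matches one or more of a word character (captured).
Scanning left to right: at [2:3] match '6', group 1 = '6'.
`findall` collects group 1 from the one match (1 total).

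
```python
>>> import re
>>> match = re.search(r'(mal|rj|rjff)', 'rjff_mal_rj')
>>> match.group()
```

Alternation tries branches left to right and keeps the first one that lets the overall match succeed at that position.
`re.search` scans for the first position where the pattern succeeds.
The match spans [0:2] → 'rj'.
Captured: group 1 = 'rj'.

'rj'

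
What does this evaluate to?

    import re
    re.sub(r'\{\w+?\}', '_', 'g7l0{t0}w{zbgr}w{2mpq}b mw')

'g7l0_w_w_b mw'

Matches: at [4:8] → '{t0}'; at [9:15] → '{zbgr}'; at [16:22] → '{2mpq}'.
`sub` substitutes '_' at each match site.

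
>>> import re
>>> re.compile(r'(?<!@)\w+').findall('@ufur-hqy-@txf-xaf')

['fur', 'hqy', 'xf', 'xaf']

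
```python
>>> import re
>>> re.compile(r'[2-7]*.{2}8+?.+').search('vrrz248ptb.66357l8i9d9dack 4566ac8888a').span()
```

The match spans [4:38] → '248ptb.66357l8i9d9dack 4566ac8888a'.

(4, 38)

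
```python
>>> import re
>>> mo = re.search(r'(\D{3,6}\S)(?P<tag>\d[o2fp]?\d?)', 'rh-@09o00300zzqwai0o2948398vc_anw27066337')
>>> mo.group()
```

'rh-@09o0'

This matches 3 to 6 of a non-digit, then a non-whitespace character (captured); then a digit, then optionally one of [o2fp], then optionally a digit (captured as 'tag').
Unlike `match`, `search` isn't anchored — it looks for the pattern anywhere in the string.
The match spans [0:8] → 'rh-@09o0'.
Captured: group 1 = 'rh-@0', group 2 = '9o0'.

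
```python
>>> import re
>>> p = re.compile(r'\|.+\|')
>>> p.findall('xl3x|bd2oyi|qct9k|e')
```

['|bd2oyi|qct9k|']

Walking the string: at [4:18] → '|bd2oyi|qct9k|'.
`findall` yields the raw match text (1 of them) because the pattern has no groups.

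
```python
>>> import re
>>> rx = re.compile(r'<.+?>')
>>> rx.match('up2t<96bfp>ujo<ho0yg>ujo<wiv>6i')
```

None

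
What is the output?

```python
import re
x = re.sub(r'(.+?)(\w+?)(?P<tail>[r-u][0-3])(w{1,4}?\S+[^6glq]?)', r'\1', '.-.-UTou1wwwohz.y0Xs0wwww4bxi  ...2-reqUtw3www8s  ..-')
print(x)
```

With the lazy modifier that quantifier settles for the fewest repetitions that let the rest of the pattern succeed (the atoms after it are unaffected and can still be greedy).
The replacement refers to a captured group, so each match is rewritten using its own captured text.

.-.- ...2-reqUtw3www8s  ..-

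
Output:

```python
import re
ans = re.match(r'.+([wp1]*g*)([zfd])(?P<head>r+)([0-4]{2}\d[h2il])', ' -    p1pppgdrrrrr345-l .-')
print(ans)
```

The pattern matches one or more of any character; then zero or more of one of [wp1], then zero or more of a literal 'g' (captured); then one of [zfd] (captured); then one or more of a literal 'r' (captured as 'head'); then exactly 2 of a character in [0-4], then a digit, then one of [h2il] (captured).
`match` is anchored at position 0; if the pattern doesn't fit there, it returns None.
Here the string doesn't start with a match, so the call returns None.

None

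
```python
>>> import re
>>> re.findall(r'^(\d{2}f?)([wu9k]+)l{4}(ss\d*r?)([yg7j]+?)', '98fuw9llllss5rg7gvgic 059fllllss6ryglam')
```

[('98f', 'uw9', 'ss5r', 'g')]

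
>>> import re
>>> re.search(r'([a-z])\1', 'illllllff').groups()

('l',)

`\1` is not a pattern — it's the concrete string captured by group 1, re-applied verbatim.
`re.search` tries every starting position until one works.
The match spans [1:3] → 'll'.
Captured: group 1 = 'l'.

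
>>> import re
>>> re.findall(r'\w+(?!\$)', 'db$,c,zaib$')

['d', 'c', 'zai']

`(?!…)`/`(?<!…)` only lets a position through if the neighbouring text does NOT match; no characters are consumed.
Scanning left to right: at [0:1] → 'd'; at [4:5] → 'c'; at [6:9] → 'zai'.
`findall` yields the raw match text (3 of them) because the pattern has no groups.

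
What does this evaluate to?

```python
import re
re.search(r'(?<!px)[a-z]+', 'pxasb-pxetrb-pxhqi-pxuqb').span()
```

(0, 5)

Because the assertion is negative and zero-width, positions next to the forbidden text are skipped.
`re.search` tries every starting position until one works.
The match spans [0:5] → 'pxasb'.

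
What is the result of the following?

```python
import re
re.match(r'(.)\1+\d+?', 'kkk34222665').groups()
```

('k',)

After group 1 captures some text, `\1` only succeeds where that same text appears again.
With `match`, the pattern is implicitly anchored at the beginning.
The match spans [0:4] → 'kkk3'.
Captured: group 1 = 'k'.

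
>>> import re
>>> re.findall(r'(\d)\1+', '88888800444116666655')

['8', '0', '4', '1', '6', '5']

A backreference is literal: `\1` must see the identical characters the first group matched.
Matches: at [0:6] match '888888', group 1 = '8'; at [6:8] match '00', group 1 = '0'; at [8:11] match '444', group 1 = '4'; at [11:13] match '11', group 1 = '1'; at [13:18] match '66666', group 1 = '6'; ….
`findall` collects group 1 from each match (6 total).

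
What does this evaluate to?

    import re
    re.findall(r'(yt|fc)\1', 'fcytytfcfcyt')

`\1` is not a pattern — it's the concrete string captured by group 1, re-applied verbatim.
Walking the string: at [2:6] match 'ytyt', group 1 = 'yt'; at [6:10] match 'fcfc', group 1 = 'fc'.
`findall` collects group 1 from each match (2 total).

['yt', 'fc']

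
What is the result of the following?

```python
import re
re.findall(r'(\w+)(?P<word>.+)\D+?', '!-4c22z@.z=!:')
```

[('4c22z', '@.z=!')]

`findall` packs the 2 group values into a tuple for every match.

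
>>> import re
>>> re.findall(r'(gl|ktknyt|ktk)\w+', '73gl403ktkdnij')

['gl']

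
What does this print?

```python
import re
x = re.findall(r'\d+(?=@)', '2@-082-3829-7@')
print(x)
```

['2', '7']

The `(?=…)`/`(?<=…)` assertion just peeks at neighbouring text; it doesn't advance the match position.
Scanning left to right: at [0:1] → '2'; at [12:13] → '7'.
Since nothing is captured, `findall` lists the 2 matched substrings directly.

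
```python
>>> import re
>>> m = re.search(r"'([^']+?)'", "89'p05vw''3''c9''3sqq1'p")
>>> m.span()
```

The match spans [2:9] → "'p05vw'".

(2, 9)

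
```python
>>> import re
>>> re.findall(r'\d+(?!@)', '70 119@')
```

['70', '11']

A negative assertion filters positions out without eating any characters.
Scanning left to right: at [0:2] → '70'; at [3:5] → '11'.
`findall` yields the raw match text (2 of them) because the pattern has no groups.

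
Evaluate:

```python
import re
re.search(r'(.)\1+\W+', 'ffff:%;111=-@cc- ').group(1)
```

`\1` has to match the exact text group 1 already captured.
`re.search` tries every starting position until one works.
The match spans [0:7] → 'ffff:%;'.
Captured: group 1 = 'f'.

'f'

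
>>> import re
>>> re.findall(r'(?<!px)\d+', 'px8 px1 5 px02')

['5', '2']

The negative lookahead/lookbehind blocks any match where the forbidden context is present.
Matches: at [8:9] → '5'; at [13:14] → '2'.
`findall` yields the raw match text (2 of them) because the pattern has no groups.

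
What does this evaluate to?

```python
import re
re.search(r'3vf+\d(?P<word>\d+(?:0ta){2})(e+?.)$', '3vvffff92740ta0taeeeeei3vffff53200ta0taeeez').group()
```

'3vffff53200ta0taeeez'

The pattern matches the literal '3v', then one or more of a literal 'f', then a digit; then one or more of a digit, then the literal '0ta' repeated 2 times (captured as 'word'); then one or more of the literal 'e' (lazy), then any character (captured); then anchored at the end.
Unlike `match`, `search` isn't anchored — it looks for the pattern anywhere in the string.
The match spans [23:43] → '3vffff53200ta0taeeez'.
Captured: group 1 = '3200ta0ta', group 2 = 'eeez'.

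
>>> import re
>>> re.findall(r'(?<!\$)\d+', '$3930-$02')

['930', '2']

`(?!…)`/`(?<!…)` only lets a position through if the neighbouring text does NOT match; no characters are consumed.
Scanning left to right: at [2:5] → '930'; at [8:9] → '2'.
`findall` yields the raw match text (2 of them) because the pattern has no groups.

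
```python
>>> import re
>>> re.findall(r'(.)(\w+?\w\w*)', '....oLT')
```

Multiple groups make `findall` return tuples — one 2-tuple for the one match.

[('.', 'oLT')]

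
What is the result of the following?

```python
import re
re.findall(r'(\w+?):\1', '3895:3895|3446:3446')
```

['3895', '3446']

`\1` is not a pattern — it's the concrete string captured by group 1, re-applied verbatim.
Matches: at [0:9] match '3895:3895', group 1 = '3895'; at [10:19] match '3446:3446', group 1 = '3446'.
One capturing group, so `findall` returns just the captured substring from each match — 2 in all.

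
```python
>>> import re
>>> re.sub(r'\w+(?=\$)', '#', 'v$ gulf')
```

'#$ gulf'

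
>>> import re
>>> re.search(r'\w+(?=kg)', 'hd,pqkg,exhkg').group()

Because the assertion is zero-width, the text it checks is not consumed and won't appear in the result.
The match spans [3:5] → 'pq'.

'pq'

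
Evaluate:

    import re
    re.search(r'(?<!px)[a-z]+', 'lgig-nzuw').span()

The negative lookaround is zero-width — it rules out positions where the adjacent text would match, without consuming anything.
The match spans [0:4] → 'lgig'.

(0, 4)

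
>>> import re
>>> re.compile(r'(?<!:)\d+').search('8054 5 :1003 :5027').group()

'8054'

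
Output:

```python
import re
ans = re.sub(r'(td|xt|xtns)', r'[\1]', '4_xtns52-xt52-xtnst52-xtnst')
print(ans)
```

Branches in `(...|...)` are attempted left-to-right; the first branch that allows the whole pattern to succeed is taken.
Matches: at [2:4] → 'xt'; at [9:11] → 'xt'; at [14:16] → 'xt'; at [22:24] → 'xt'.
Each match is replaced using the text its own group 1 captured.

4_[xt]ns52-[xt]52-[xt]nst52-[xt]nst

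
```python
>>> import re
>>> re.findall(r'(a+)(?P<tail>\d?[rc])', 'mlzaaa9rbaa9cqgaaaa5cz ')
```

[('aaa', '9r'), ('aa', '9c'), ('aaaa', '5c')]

This matches one or more of a literal 'a' (captured); then optionally a digit, then one of [rc] (captured as 'tail').
Scanning left to right: at [3:8] match 'aaa9r', groups = ('aaa', '9r'); at [9:13] match 'aa9c', groups = ('aa', '9c'); at [15:21] match 'aaaa5c', groups = ('aaaa', '5c').
`findall` packs the 2 group values into a tuple for every match.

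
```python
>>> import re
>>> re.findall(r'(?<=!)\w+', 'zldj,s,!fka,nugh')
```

Lookahead/lookbehind check context without consuming it, so the matched span excludes the asserted characters.
Scanning left to right: at [8:11] → 'fka'.
`findall` yields the raw match text (1 of them) because the pattern has no groups.

['fka']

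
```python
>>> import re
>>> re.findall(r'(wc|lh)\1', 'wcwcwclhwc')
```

['wc']

`\1` is not a pattern — it's the concrete string captured by group 1, re-applied verbatim.
Scanning left to right: at [0:4] match 'wcwc', group 1 = 'wc'.
`findall` collects group 1 from the one match (1 total).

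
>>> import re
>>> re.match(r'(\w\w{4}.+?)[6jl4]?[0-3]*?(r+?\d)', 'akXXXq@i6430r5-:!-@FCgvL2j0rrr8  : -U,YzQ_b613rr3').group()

`re.match` only tries the pattern at the start of the string.
The match spans [0:14] → 'akXXXq@i6430r5'.

'akXXXq@i6430r5'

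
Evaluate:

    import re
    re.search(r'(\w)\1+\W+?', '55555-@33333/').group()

The backreference `\1` re-matches whatever the first group consumed, character for character.
Unlike `match`, `search` isn't anchored — it looks for the pattern anywhere in the string.
The match spans [0:6] → '55555-'.
Captured: group 1 = '5'.

'55555-'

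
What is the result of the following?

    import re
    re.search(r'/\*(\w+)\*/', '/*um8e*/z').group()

`search` walks the string left to right and returns the first match it finds.
The match spans [0:8] → '/*um8e*/'.
Captured: group 1 = 'um8e'.

'/*um8e*/'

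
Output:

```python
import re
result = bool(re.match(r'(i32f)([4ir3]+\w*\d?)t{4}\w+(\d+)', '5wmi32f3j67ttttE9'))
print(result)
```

`re.match` only tries the pattern at the start of the string.
Here the string doesn't start with a match, so the call returns None, and `bool(None)` is False.

False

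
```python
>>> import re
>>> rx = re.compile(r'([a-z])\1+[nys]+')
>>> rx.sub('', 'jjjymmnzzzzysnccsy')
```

The backreference `\1` re-matches whatever the first group consumed, character for character.
Matches: at [0:4] → 'jjjy'; at [4:7] → 'mmn'; at [7:14] → 'zzzzysn'; at [14:18] → 'ccsy'.
Each match is replaced by ''.

''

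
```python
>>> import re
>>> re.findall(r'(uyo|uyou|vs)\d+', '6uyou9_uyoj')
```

['uyou']

Scanning left to right: at [1:6] match 'uyou9', group 1 = 'uyou'.
`findall` collects group 1 from the one match (1 total).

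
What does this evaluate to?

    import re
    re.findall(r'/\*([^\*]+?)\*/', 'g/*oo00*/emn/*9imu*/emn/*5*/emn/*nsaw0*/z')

['oo00', '9imu', '5', 'nsaw0']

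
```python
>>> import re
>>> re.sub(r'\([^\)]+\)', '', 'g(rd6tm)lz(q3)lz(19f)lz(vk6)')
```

'glzlzlz'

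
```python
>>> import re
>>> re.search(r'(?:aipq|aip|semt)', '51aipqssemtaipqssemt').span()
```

(2, 6)

The regex engine tests alternatives in the order written; an earlier branch that matches wins even if a later one would match more.
`re.search` scans for the first position where the pattern succeeds.
The match spans [2:6] → 'aipq'.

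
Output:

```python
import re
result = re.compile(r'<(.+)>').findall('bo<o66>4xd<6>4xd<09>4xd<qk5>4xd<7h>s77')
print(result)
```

['o66>4xd<6>4xd<09>4xd<qk5>4xd<7h']

Walking the string: at [2:35] match '<o66>4xd<6>4xd<09>4xd<qk5>4xd<7h>', group 1 = 'o66>4xd<6>4xd<09>4xd<qk5>4xd<7h'.
With a single group, `findall` returns only what that group captured — 1 item.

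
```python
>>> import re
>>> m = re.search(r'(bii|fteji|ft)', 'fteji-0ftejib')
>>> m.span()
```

(0, 5)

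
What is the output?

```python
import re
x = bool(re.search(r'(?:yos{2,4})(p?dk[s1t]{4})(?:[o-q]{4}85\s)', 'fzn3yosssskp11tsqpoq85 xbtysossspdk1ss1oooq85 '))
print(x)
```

Pattern: the literal 'yo', then 2 to 4 of the literal 's' (non-capturing group); then optionally the literal 'p', then the literal 'dk', then exactly 4 of one of [s1t] (captured); then exactly 4 of a character in [o-q], then the literal '85', then whitespace (non-capturing group).
`search` walks the string left to right and returns the first match it finds.
Here no position works, so the call returns None, and `bool(None)` is False.

False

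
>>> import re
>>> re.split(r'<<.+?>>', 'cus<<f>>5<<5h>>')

['cus', '5', '']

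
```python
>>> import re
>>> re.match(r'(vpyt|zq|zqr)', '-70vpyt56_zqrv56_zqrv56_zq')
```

`match` is anchored at position 0; if the pattern doesn't fit there, it returns None.
Here position 0 doesn't satisfy it, so the call returns None.

None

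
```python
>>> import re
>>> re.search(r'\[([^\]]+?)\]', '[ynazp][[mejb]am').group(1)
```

`re.search` tries every starting position until one works.
The match spans [0:7] → '[ynazp]'.
Captured: group 1 = 'ynazp'.

'ynazp'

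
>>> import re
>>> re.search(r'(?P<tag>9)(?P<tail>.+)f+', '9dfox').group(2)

'd'

The match spans [0:3] → '9df'.
Captured: group 1 = '9', group 2 = 'd'.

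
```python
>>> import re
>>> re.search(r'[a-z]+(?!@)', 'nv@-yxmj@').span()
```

(0, 1)

`(?!…)`/`(?<!…)` only lets a position through if the neighbouring text does NOT match; no characters are consumed.
`re.search` tries every starting position until one works.
The match spans [0:1] → 'n'.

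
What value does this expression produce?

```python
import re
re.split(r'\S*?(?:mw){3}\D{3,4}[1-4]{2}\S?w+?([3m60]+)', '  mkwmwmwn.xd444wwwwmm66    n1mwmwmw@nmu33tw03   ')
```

['  mkwmwmwn.xd444wwwwmm66    ', '03', '   ']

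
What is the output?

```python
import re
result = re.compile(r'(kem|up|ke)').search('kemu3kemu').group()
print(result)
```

kem

Alternation tries branches left to right and keeps the first one that lets the overall match succeed at that position.
`re.search` scans for the first position where the pattern succeeds.
The match spans [0:3] → 'kem'.
Captured: group 1 = 'kem'.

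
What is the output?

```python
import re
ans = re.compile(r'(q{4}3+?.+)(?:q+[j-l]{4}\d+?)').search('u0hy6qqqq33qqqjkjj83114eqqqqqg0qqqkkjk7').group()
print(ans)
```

Pattern: exactly 4 of the literal 'q', then one or more of the literal '3' (lazy), then one or more of any character (captured); then one or more of a literal 'q', then exactly 4 of a character in [j-l], then one or more of a digit (lazy) (non-capturing group).
The match spans [5:39] → 'qqqq33qqqjkjj83114eqqqqqg0qqqkkjk7'.

qqqq33qqqjkjj83114eqqqqqg0qqqkkjk7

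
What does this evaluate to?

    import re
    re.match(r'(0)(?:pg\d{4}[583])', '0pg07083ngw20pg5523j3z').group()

'0pg07083'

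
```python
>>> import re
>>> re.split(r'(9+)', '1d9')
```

['1d', '9', '']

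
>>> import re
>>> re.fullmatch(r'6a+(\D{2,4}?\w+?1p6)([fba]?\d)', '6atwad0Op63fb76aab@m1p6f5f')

This matches the literal '6', then one or more of the literal 'a'; then 2 to 4 of a non-digit (lazy), then one or more of a word character (lazy), then the literal '1p6' (captured); then optionally one of [fba], then a digit (captured).
`fullmatch` succeeds only if the pattern covers the string from start to end.
Here the string isn't matched end-to-end, so the call returns None.

None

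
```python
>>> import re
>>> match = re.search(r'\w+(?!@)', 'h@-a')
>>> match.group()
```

'a'

A negative assertion filters positions out without eating any characters.
The match spans [3:4] → 'a'.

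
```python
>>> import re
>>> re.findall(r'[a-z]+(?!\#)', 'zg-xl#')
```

['zg', 'x']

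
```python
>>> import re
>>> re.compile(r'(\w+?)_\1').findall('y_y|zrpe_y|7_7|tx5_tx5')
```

['y', '7', 'tx5']

After group 1 captures some text, `\1` only succeeds where that same text appears again.
One capturing group, so `findall` returns just the captured substring from each match — 3 in all.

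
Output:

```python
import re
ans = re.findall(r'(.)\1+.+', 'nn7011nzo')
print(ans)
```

['n']

`\1` has to match the exact text group 1 already captured.
Matches: at [0:9] match 'nn7011nzo', group 1 = 'n'.
With a single group, `findall` returns only what that group captured — 1 item.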